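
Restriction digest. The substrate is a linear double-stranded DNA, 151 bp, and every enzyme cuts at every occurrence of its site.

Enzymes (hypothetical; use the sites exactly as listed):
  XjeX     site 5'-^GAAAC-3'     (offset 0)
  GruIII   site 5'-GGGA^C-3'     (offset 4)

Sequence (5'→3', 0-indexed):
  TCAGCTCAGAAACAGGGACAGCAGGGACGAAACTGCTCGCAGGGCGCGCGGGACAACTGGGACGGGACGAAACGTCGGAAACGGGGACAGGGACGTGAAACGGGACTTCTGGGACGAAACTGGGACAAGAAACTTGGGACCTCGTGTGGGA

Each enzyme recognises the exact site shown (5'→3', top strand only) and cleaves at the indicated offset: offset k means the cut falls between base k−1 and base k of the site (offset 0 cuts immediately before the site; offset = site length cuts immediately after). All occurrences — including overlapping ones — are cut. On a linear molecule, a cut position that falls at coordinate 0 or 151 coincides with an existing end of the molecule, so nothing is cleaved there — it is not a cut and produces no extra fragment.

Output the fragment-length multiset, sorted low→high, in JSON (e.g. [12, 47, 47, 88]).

[1,1,1,3,3,5,6,8,9,9,9,9,9,10,10,10,11,12,25]

Per-enzyme occurrences:
  XjeX GAAAC/0: at [8, 28, 68, 77, 96, 115, 128] ⇒ [8, 28, 68, 77, 96, 115, 128]
  GruIII GGGAC/4: at [14, 23, 49, 58, 63, 83, 89, 101, 110, 121, 135] ⇒ [18, 27, 53, 62, 67, 87, 93, 105, 114, 125, 139]

Pooled cuts: [8, 18, 27, 28, 53, 62, 67, 68, 77, 87, 93, 96, 105, 114, 115, 125, 128, 139]

Fragments:
  [0,8): 8 bp
  [8,18): 10 bp
  [18,27): 9 bp
  [27,28): 1 bp
  [28,53): 25 bp
  [53,62): 9 bp
  [62,67): 5 bp
  [67,68): 1 bp
  [68,77): 9 bp
  [77,87): 10 bp
  [87,93): 6 bp
  [93,96): 3 bp
  [96,105): 9 bp
  [105,114): 9 bp
  [114,115): 1 bp
  [115,125): 10 bp
  [125,128): 3 bp
  [128,139): 11 bp
  [139,151): 12 bp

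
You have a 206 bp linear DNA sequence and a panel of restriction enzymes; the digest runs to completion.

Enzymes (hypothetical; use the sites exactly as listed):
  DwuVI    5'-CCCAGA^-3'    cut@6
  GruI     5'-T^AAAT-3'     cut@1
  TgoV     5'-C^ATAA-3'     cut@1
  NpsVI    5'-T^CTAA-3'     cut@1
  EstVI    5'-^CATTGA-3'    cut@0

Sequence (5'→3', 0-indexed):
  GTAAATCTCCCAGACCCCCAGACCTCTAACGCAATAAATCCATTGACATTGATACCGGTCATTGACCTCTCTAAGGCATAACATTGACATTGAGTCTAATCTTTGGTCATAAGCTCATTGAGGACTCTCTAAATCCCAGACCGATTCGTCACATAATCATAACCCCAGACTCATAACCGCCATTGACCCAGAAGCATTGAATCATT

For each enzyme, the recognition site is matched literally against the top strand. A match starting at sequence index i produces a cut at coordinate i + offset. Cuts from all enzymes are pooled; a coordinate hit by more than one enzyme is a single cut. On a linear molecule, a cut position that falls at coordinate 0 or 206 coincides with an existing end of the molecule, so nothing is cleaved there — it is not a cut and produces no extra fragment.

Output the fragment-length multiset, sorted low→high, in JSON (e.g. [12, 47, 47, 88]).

[2,2,2,3,3,4,5,6,6,6,7,7,8,8,8,10,10,11,11,12,12,12,12,13,13,13]

Site scan:
  DwuVI (CCCAGA, off=6): starts [8, 16, 134, 163, 186] → cuts [14, 22, 140, 169, 192]
  GruI (TAAAT, off=1): starts [1, 34, 129] → cuts [2, 35, 130]
  TgoV (CATAA, off=1): starts [76, 107, 151, 157, 171] → cuts [77, 108, 152, 158, 172]
  NpsVI (TCTAA, off=1): starts [24, 69, 94, 127] → cuts [25, 70, 95, 128]
  EstVI (CATTGA, off=0): starts [40, 46, 59, 81, 87, 115, 180, 194] → cuts [40, 46, 59, 81, 87, 115, 180, 194]

Pooled cuts: [2, 14, 22, 25, 35, 40, 46, 59, 70, 77, 81, 87, 95, 108, 115, 128, 130, 140, 152, 158, 169, 172, 180, 192, 194]

Fragments:
  [0,2): 2 bp
  [2,14): 12 bp
  [14,22): 8 bp
  [22,25): 3 bp
  [25,35): 10 bp
  [35,40): 5 bp
  [40,46): 6 bp
  [46,59): 13 bp
  [59,70): 11 bp
  [70,77): 7 bp
  [77,81): 4 bp
  [81,87): 6 bp
  [87,95): 8 bp
  [95,108): 13 bp
  [108,115): 7 bp
  [115,128): 13 bp
  [128,130): 2 bp
  [130,140): 10 bp
  [140,152): 12 bp
  [152,158): 6 bp
  [158,169): 11 bp
  [169,172): 3 bp
  [172,180): 8 bp
  [180,192): 12 bp
  [192,194): 2 bp
  [194,206): 12 bp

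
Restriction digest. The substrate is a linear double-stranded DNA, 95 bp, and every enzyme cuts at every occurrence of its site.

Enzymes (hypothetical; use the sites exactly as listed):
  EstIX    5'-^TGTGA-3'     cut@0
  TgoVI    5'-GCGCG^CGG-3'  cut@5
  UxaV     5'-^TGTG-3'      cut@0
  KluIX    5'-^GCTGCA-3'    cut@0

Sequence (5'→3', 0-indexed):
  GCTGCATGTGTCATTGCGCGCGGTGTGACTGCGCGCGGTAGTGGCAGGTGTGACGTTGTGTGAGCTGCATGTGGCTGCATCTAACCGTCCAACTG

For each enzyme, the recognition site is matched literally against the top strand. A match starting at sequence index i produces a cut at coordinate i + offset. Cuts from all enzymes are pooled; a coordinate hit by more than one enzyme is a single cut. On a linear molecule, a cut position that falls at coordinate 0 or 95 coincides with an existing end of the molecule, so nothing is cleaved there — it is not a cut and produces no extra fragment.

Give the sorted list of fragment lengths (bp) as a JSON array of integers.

Scan for sites:
  EstIX TGTGA/0: at [23, 48, 58] ⇒ [23, 48, 58]
  TgoVI GCGCGCGG/5: at [15, 30] ⇒ [20, 35]
  UxaV TGTG/0: at [6, 23, 48, 56, 58, 69] ⇒ [6, 23, 48, 56, 58, 69]
  KluIX GCTGCA/0: at [0, 63, 73] ⇒ [63, 73] (position 0 is a terminus of the linear molecule — no cut)

Pooled cuts: [6, 20, 23, 35, 48, 56, 58, 63, 69, 73]

Fragments:
  [0,6): 6 bp
  [6,20): 14 bp
  [20,23): 3 bp
  [23,35): 12 bp
  [35,48): 13 bp
  [48,56): 8 bp
  [56,58): 2 bp
  [58,63): 5 bp
  [63,69): 6 bp
  [69,73): 4 bp
  [73,95): 22 bp

[2,3,4,5,6,6,8,12,13,14,22]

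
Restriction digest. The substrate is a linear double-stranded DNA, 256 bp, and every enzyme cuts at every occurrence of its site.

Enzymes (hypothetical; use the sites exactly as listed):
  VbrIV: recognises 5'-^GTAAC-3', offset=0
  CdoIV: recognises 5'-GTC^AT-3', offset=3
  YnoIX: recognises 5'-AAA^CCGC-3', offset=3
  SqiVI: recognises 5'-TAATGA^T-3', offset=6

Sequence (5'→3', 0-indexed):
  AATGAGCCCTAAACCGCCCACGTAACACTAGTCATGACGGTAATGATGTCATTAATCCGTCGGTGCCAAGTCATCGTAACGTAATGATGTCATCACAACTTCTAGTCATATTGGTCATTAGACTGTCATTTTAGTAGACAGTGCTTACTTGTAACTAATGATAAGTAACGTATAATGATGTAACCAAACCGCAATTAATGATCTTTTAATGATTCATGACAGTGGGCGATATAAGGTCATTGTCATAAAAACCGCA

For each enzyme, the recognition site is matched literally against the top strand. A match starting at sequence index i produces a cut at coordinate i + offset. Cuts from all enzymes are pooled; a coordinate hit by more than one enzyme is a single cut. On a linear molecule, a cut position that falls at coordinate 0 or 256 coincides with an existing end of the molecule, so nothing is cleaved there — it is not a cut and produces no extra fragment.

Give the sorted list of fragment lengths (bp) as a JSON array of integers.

Per-enzyme occurrences:
  VbrIV GTAAC/0: at [21, 75, 150, 164, 179] ⇒ [21, 75, 150, 164, 179]
  CdoIV GTCAT/3: at [30, 47, 69, 88, 104, 113, 124, 235, 241] ⇒ [33, 50, 72, 91, 107, 116, 127, 238, 244]
  YnoIX AAACCGC/3: at [10, 185, 248] ⇒ [13, 188, 251]
  SqiVI TAATGAT/6: at [40, 81, 155, 172, 195, 206] ⇒ [46, 87, 161, 178, 201, 212]

Pooled cuts: [13, 21, 33, 46, 50, 72, 75, 87, 91, 107, 116, 127, 150, 161, 164, 178, 179, 188, 201, 212, 238, 244, 251]

Fragments:
  [0,13): 13 bp
  [13,21): 8 bp
  [21,33): 12 bp
  [33,46): 13 bp
  [46,50): 4 bp
  [50,72): 22 bp
  [72,75): 3 bp
  [75,87): 12 bp
  [87,91): 4 bp
  [91,107): 16 bp
  [107,116): 9 bp
  [116,127): 11 bp
  [127,150): 23 bp
  [150,161): 11 bp
  [161,164): 3 bp
  [164,178): 14 bp
  [178,179): 1 bp
  [179,188): 9 bp
  [188,201): 13 bp
  [201,212): 11 bp
  [212,238): 26 bp
  [238,244): 6 bp
  [244,251): 7 bp
  [251,256): 5 bp

[1,3,3,4,4,5,6,7,8,9,9,11,11,11,12,12,13,13,13,14,16,22,23,26]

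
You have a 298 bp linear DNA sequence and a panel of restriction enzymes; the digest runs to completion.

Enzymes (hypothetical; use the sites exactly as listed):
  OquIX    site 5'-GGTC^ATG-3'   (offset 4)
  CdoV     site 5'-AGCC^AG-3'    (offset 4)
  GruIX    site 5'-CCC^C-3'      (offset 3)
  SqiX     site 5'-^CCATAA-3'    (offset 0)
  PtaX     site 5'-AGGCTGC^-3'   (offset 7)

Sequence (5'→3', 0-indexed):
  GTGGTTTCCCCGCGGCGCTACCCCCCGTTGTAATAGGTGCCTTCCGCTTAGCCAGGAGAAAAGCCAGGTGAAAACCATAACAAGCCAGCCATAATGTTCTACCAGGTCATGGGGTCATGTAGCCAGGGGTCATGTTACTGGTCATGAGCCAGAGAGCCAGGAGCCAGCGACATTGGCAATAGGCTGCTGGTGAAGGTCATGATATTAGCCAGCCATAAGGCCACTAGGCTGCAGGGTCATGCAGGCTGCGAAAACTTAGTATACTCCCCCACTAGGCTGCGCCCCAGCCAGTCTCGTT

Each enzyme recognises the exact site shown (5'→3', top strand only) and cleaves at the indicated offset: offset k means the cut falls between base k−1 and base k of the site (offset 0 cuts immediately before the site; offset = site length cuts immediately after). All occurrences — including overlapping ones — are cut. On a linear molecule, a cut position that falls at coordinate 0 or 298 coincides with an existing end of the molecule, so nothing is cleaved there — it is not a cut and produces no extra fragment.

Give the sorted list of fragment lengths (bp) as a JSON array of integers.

[1,1,1,2,2,4,5,6,7,7,7,8,8,8,9,9,10,11,11,11,12,12,12,12,13,19,20,20,22,28]

Scan for sites:
  OquIX (GGTCATG, off=4): starts [104, 112, 127, 139, 194, 234] → cuts [108, 116, 131, 143, 198, 238]
  CdoV (AGCCAG, off=4): starts [49, 61, 82, 120, 146, 154, 161, 206, 285] → cuts [53, 65, 86, 124, 150, 158, 165, 210, 289]
  GruIX (CCCC, off=3): starts [7, 20, 21, 22, 265, 266, 281] → cuts [10, 23, 24, 25, 268, 269, 284]
  SqiX (CCATAA, off=0): starts [74, 88, 212] → cuts [74, 88, 212]
  PtaX (AGGCTGC, off=7): starts [180, 225, 242, 273] → cuts [187, 232, 249, 280]

All cut coordinates (distinct, sorted): [10, 23, 24, 25, 53, 65, 74, 86, 88, 108, 116, 124, 131, 143, 150, 158, 165, 187, 198, 210, 212, 232, 238, 249, 268, 269, 280, 284, 289]

Fragment lengths:
  [0,10): 10 bp
  [10,23): 13 bp
  [23,24): 1 bp
  [24,25): 1 bp
  [25,53): 28 bp
  [53,65): 12 bp
  [65,74): 9 bp
  [74,86): 12 bp
  [86,88): 2 bp
  [88,108): 20 bp
  [108,116): 8 bp
  [116,124): 8 bp
  [124,131): 7 bp
  [131,143): 12 bp
  [143,150): 7 bp
  [150,158): 8 bp
  [158,165): 7 bp
  [165,187): 22 bp
  [187,198): 11 bp
  [198,210): 12 bp
  [210,212): 2 bp
  [212,232): 20 bp
  [232,238): 6 bp
  [238,249): 11 bp
  [249,268): 19 bp
  [268,269): 1 bp
  [269,280): 11 bp
  [280,284): 4 bp
  [284,289): 5 bp
  [289,298): 9 bp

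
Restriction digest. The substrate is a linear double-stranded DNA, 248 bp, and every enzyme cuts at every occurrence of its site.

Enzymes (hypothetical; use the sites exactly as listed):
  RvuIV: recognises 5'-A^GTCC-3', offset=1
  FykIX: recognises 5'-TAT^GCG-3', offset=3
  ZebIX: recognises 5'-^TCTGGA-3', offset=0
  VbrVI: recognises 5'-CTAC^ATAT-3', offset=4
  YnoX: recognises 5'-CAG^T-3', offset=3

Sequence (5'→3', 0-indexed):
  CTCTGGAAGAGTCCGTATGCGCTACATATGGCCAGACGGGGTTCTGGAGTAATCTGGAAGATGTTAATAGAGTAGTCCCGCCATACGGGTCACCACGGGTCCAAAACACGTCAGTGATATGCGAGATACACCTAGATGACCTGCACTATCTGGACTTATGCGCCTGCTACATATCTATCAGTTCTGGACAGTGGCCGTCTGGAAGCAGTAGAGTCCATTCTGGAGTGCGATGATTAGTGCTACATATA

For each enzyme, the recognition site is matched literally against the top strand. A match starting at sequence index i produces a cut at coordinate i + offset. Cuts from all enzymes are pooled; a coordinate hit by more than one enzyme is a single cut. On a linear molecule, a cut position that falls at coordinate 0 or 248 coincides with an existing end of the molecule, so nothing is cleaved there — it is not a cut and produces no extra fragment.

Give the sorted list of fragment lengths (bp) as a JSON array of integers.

[1,1,4,5,6,6,6,7,8,9,9,10,11,11,11,11,17,22,25,28,40]

Site scan:
  RvuIV AGTCC/1: at [9, 73, 211] ⇒ [10, 74, 212]
  FykIX TATGCG/3: at [15, 117, 156] ⇒ [18, 120, 159]
  ZebIX TCTGGA/0: at [1, 42, 52, 148, 182, 197, 218] ⇒ [1, 42, 52, 148, 182, 197, 218]
  VbrVI CTACATAT/4: at [21, 166, 239] ⇒ [25, 170, 243]
  YnoX CAGT/3: at [111, 178, 188, 205] ⇒ [114, 181, 191, 208]

Pooled cuts: [1, 10, 18, 25, 42, 52, 74, 114, 120, 148, 159, 170, 181, 182, 191, 197, 208, 212, 218, 243]

Fragment lengths:
  [0,1): 1 bp
  [1,10): 9 bp
  [10,18): 8 bp
  [18,25): 7 bp
  [25,42): 17 bp
  [42,52): 10 bp
  [52,74): 22 bp
  [74,114): 40 bp
  [114,120): 6 bp
  [120,148): 28 bp
  [148,159): 11 bp
  [159,170): 11 bp
  [170,181): 11 bp
  [181,182): 1 bp
  [182,191): 9 bp
  [191,197): 6 bp
  [197,208): 11 bp
  [208,212): 4 bp
  [212,218): 6 bp
  [218,243): 25 bp
  [243,248): 5 bp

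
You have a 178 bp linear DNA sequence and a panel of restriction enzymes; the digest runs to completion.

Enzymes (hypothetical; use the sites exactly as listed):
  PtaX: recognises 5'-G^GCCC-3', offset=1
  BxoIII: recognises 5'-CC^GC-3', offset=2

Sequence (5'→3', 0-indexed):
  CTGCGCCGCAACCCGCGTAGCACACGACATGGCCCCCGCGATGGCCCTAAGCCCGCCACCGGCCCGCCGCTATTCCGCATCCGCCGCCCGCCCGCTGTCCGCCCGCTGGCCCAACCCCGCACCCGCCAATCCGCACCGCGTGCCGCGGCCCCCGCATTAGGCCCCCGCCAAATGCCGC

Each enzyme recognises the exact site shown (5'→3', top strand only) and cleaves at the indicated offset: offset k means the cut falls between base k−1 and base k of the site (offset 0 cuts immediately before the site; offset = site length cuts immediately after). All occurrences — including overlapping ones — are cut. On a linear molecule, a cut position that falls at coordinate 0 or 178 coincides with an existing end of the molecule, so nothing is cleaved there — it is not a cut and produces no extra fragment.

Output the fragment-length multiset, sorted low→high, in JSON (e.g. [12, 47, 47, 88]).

Per-enzyme occurrences:
  PtaX (GGCCC, off=1): starts [30, 42, 60, 107, 146, 159] → cuts [31, 43, 61, 108, 147, 160]
  BxoIII (CCGC, off=2): starts [5, 12, 35, 52, 63, 66, 74, 80, 83, 87, 91, 98, 102, 116, 122, 130, 135, 142, 151, 164, 174] → cuts [7, 14, 37, 54, 65, 68, 76, 82, 85, 89, 93, 100, 104, 118, 124, 132, 137, 144, 153, 166, 176]

Pooled cuts: [7, 14, 31, 37, 43, 54, 61, 65, 68, 76, 82, 85, 89, 93, 100, 104, 108, 118, 124, 132, 137, 144, 147, 153, 160, 166, 176]

Fragments:
  [0,7): 7 bp
  [7,14): 7 bp
  [14,31): 17 bp
  [31,37): 6 bp
  [37,43): 6 bp
  [43,54): 11 bp
  [54,61): 7 bp
  [61,65): 4 bp
  [65,68): 3 bp
  [68,76): 8 bp
  [76,82): 6 bp
  [82,85): 3 bp
  [85,89): 4 bp
  [89,93): 4 bp
  [93,100): 7 bp
  [100,104): 4 bp
  [104,108): 4 bp
  [108,118): 10 bp
  [118,124): 6 bp
  [124,132): 8 bp
  [132,137): 5 bp
  [137,144): 7 bp
  [144,147): 3 bp
  [147,153): 6 bp
  [153,160): 7 bp
  [160,166): 6 bp
  [166,176): 10 bp
  [176,178): 2 bp

[2,3,3,3,4,4,4,4,4,5,6,6,6,6,6,6,7,7,7,7,7,7,8,8,10,10,11,17]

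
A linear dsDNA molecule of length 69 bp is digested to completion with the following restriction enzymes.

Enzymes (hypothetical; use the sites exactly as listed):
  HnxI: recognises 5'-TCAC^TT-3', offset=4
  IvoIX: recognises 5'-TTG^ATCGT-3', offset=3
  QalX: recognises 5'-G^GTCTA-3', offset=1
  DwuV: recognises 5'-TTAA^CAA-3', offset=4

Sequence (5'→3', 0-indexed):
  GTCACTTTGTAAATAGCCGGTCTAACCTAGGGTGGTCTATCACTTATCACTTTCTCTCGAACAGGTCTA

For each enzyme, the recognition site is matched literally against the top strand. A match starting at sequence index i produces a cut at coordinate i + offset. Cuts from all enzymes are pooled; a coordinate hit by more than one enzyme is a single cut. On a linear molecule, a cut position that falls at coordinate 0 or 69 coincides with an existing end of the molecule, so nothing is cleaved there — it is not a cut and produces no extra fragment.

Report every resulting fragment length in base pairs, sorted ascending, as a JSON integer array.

[5,5,7,9,14,14,15]

Site scan:
  HnxI TCACTT/4: at [1, 39, 46] ⇒ [5, 43, 50]
  IvoIX (TTGATCGT, off=3): no sites
  QalX GGTCTA/1: at [18, 33, 63] ⇒ [19, 34, 64]
  DwuV (TTAACAA, off=4): no sites

All cut coordinates (distinct, sorted): [5, 19, 34, 43, 50, 64]

Fragments:
  [0,5): 5 bp
  [5,19): 14 bp
  [19,34): 15 bp
  [34,43): 9 bp
  [43,50): 7 bp
  [50,64): 14 bp
  [64,69): 5 bp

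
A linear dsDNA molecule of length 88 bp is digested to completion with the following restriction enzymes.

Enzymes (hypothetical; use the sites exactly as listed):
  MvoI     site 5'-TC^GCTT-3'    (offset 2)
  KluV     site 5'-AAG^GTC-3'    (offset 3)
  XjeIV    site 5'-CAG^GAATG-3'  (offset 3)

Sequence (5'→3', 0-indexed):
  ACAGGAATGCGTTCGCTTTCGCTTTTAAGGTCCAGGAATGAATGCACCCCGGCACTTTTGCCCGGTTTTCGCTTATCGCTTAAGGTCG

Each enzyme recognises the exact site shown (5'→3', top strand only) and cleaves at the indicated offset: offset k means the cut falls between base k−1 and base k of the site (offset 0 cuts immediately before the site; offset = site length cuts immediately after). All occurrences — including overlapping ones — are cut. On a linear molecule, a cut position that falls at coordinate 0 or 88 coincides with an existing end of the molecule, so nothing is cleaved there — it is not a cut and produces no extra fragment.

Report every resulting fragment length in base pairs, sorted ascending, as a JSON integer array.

[4,4,6,6,7,7,9,10,35]

Per-enzyme occurrences:
  MvoI (TCGCTT, off=2): starts [12, 18, 68, 75] → cuts [14, 20, 70, 77]
  KluV (AAGGTC, off=3): starts [26, 81] → cuts [29, 84]
  XjeIV (CAGGAATG, off=3): starts [1, 32] → cuts [4, 35]

Pooled cuts: [4, 14, 20, 29, 35, 70, 77, 84]

Fragments:
  [0,4): 4 bp
  [4,14): 10 bp
  [14,20): 6 bp
  [20,29): 9 bp
  [29,35): 6 bp
  [35,70): 35 bp
  [70,77): 7 bp
  [77,84): 7 bp
  [84,88): 4 bp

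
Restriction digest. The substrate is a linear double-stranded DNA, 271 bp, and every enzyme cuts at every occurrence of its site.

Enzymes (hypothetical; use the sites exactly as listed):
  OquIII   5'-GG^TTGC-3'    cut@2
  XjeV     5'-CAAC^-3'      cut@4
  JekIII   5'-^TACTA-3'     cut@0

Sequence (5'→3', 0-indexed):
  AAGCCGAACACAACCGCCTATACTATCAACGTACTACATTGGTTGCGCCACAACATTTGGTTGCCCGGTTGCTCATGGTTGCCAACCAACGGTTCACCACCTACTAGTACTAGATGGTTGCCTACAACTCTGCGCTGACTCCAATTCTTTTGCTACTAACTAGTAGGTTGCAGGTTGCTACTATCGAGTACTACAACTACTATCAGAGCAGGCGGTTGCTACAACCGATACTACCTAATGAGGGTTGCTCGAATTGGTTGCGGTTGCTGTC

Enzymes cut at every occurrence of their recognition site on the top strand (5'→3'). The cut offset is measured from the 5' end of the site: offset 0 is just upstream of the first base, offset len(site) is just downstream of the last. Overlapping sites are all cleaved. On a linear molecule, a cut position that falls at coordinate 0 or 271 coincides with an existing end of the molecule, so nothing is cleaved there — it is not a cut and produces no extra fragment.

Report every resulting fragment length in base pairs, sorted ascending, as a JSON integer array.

Scan for sites:
  OquIII (GGTTGC, off=2): starts [40, 58, 66, 76, 115, 165, 172, 213, 242, 255, 261] → cuts [42, 60, 68, 78, 117, 167, 174, 215, 244, 257, 263]
  XjeV (CAAC, off=4): starts [10, 26, 50, 82, 86, 124, 193, 221] → cuts [14, 30, 54, 86, 90, 128, 197, 225]
  JekIII (TACTA, off=0): starts [20, 31, 101, 107, 153, 178, 188, 197, 228] → cuts [20, 31, 101, 107, 153, 178, 188, 197, 228]

Pooled cuts: [14, 20, 30, 31, 42, 54, 60, 68, 78, 86, 90, 101, 107, 117, 128, 153, 167, 174, 178, 188, 197, 215, 225, 228, 244, 257, 263]

Fragment lengths:
  [0,14): 14 bp
  [14,20): 6 bp
  [20,30): 10 bp
  [30,31): 1 bp
  [31,42): 11 bp
  [42,54): 12 bp
  [54,60): 6 bp
  [60,68): 8 bp
  [68,78): 10 bp
  [78,86): 8 bp
  [86,90): 4 bp
  [90,101): 11 bp
  [101,107): 6 bp
  [107,117): 10 bp
  [117,128): 11 bp
  [128,153): 25 bp
  [153,167): 14 bp
  [167,174): 7 bp
  [174,178): 4 bp
  [178,188): 10 bp
  [188,197): 9 bp
  [197,215): 18 bp
  [215,225): 10 bp
  [225,228): 3 bp
  [228,244): 16 bp
  [244,257): 13 bp
  [257,263): 6 bp
  [263,271): 8 bp

[1,3,4,4,6,6,6,6,7,8,8,8,9,10,10,10,10,10,11,11,11,12,13,14,14,16,18,25]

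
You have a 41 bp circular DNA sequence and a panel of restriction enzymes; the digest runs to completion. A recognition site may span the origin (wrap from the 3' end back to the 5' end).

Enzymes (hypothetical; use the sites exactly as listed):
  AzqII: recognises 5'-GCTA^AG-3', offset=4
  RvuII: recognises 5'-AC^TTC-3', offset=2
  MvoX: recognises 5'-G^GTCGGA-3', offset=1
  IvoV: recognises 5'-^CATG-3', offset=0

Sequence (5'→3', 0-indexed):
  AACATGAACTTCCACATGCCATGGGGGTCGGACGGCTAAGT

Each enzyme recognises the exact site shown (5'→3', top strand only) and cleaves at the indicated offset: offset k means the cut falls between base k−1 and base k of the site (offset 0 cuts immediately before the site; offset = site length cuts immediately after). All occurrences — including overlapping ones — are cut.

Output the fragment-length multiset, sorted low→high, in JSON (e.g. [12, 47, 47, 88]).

[5,5,5,7,7,12]

Site scan:
  AzqII (GCTAAG, off=4): starts [34] → cuts [38]
  RvuII (ACTTC, off=2): starts [7] → cuts [9]
  MvoX (GGTCGGA, off=1): starts [25] → cuts [26]
  IvoV (CATG, off=0): starts [2, 14, 19] → cuts [2, 14, 19]

Pooled cuts: [2, 9, 14, 19, 26, 38]

Fragments:
  2→9: 7 bp
  9→14: 5 bp
  14→19: 5 bp
  19→26: 7 bp
  26→38: 12 bp
  38→2 (wrap): 41-38+2 = 5 bp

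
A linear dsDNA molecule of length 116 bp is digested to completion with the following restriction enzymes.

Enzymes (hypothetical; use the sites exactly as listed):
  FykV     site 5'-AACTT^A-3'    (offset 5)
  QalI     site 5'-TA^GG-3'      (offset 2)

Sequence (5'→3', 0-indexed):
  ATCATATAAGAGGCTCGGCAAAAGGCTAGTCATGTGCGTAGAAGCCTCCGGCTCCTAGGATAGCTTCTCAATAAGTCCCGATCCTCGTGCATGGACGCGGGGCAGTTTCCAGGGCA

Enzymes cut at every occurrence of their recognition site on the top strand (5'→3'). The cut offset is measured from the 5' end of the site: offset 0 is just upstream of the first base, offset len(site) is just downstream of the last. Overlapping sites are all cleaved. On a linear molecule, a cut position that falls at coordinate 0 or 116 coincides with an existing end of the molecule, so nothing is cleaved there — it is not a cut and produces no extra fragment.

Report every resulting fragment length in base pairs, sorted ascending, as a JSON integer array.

Site scan:
  FykV (AACTTA, off=5): no sites
  QalI (TAGG, off=2): starts [55] → cuts [57]

Pooled cuts: [57]

Fragments:
  [0,57): 57 bp
  [57,116): 59 bp

[57,59]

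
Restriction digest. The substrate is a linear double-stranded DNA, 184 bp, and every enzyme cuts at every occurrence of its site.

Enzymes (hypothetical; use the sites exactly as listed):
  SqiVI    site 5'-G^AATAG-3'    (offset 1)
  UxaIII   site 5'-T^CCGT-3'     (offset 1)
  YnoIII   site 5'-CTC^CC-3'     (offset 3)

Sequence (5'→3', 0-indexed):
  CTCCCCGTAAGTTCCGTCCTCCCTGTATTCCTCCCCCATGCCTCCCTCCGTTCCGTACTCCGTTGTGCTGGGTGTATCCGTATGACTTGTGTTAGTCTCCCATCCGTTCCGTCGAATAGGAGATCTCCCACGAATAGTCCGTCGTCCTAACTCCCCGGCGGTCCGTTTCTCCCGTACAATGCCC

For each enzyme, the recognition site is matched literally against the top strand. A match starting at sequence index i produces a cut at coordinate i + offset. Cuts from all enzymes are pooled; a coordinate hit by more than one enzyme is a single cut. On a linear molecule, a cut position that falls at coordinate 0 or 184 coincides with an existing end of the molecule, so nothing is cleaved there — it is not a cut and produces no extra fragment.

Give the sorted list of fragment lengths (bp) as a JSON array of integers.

[3,3,4,5,5,5,6,6,7,8,9,9,10,11,12,13,13,15,18,22]

Per-enzyme occurrences:
  SqiVI GAATAG/1: at [113, 131] ⇒ [114, 132]
  UxaIII TCCGT/1: at [12, 46, 51, 58, 76, 102, 107, 137, 161] ⇒ [13, 47, 52, 59, 77, 103, 108, 138, 162]
  YnoIII CTCCC/3: at [0, 18, 30, 41, 96, 124, 150, 168] ⇒ [3, 21, 33, 44, 99, 127, 153, 171]

Pooled cuts: [3, 13, 21, 33, 44, 47, 52, 59, 77, 99, 103, 108, 114, 127, 132, 138, 153, 162, 171]

Fragment lengths:
  [0,3): 3 bp
  [3,13): 10 bp
  [13,21): 8 bp
  [21,33): 12 bp
  [33,44): 11 bp
  [44,47): 3 bp
  [47,52): 5 bp
  [52,59): 7 bp
  [59,77): 18 bp
  [77,99): 22 bp
  [99,103): 4 bp
  [103,108): 5 bp
  [108,114): 6 bp
  [114,127): 13 bp
  [127,132): 5 bp
  [132,138): 6 bp
  [138,153): 15 bp
  [153,162): 9 bp
  [162,171): 9 bp
  [171,184): 13 bp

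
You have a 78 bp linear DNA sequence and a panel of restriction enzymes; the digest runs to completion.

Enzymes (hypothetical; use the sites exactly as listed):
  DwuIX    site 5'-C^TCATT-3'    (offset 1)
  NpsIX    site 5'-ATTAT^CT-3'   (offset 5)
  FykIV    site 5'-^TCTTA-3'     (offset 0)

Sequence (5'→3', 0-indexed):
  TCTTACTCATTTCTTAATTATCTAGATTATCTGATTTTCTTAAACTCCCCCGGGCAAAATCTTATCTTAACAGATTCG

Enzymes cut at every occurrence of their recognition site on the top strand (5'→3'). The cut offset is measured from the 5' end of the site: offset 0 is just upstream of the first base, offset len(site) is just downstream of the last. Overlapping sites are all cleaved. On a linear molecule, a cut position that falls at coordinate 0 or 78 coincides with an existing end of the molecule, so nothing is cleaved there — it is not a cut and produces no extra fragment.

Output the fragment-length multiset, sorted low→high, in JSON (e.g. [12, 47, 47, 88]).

Site scan:
  DwuIX CTCATT/1: at [5] ⇒ [6]
  NpsIX ATTATCT/5: at [16, 25] ⇒ [21, 30]
  FykIV TCTTA/0: at [0, 11, 37, 59, 64] ⇒ [11, 37, 59, 64] (position 0 is a terminus of the linear molecule — no cut)

Pooled cuts: [6, 11, 21, 30, 37, 59, 64]

Fragment lengths:
  [0,6): 6 bp
  [6,11): 5 bp
  [11,21): 10 bp
  [21,30): 9 bp
  [30,37): 7 bp
  [37,59): 22 bp
  [59,64): 5 bp
  [64,78): 14 bp

[5,5,6,7,9,10,14,22]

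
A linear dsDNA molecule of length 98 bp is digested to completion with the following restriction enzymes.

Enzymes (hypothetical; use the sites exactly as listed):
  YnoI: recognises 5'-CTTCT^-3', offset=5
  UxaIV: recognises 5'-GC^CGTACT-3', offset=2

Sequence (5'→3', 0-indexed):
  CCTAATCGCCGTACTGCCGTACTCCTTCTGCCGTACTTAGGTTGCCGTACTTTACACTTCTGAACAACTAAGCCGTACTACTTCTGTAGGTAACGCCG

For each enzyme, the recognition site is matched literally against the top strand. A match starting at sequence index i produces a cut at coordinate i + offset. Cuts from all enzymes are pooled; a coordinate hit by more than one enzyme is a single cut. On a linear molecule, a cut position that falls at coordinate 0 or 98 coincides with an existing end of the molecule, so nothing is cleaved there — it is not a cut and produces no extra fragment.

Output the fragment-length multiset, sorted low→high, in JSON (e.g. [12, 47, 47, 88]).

[2,8,9,12,12,12,13,14,16]

Site scan:
  YnoI CTTCT/5: at [24, 56, 80] ⇒ [29, 61, 85]
  UxaIV GCCGTACT/2: at [7, 15, 29, 43, 71] ⇒ [9, 17, 31, 45, 73]

Pooled cuts: [9, 17, 29, 31, 45, 61, 73, 85]

Fragments:
  [0,9): 9 bp
  [9,17): 8 bp
  [17,29): 12 bp
  [29,31): 2 bp
  [31,45): 14 bp
  [45,61): 16 bp
  [61,73): 12 bp
  [73,85): 12 bp
  [85,98): 13 bp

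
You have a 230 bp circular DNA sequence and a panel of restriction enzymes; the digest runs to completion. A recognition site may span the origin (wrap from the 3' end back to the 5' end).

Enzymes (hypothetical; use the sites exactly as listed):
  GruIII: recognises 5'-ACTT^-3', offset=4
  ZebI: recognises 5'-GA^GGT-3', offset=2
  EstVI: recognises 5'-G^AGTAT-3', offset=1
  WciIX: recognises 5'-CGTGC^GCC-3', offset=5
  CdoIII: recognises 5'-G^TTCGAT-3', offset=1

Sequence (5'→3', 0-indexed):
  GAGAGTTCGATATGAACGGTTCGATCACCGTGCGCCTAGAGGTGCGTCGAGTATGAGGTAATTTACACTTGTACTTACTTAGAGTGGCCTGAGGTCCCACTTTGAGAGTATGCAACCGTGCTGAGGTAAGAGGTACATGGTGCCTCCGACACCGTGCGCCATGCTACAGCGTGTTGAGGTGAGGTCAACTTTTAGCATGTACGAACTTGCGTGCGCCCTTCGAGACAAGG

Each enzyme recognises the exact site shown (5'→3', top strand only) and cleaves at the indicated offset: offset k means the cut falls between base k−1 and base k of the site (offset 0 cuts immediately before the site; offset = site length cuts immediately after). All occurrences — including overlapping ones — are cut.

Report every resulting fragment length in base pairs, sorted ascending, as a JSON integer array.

[4,4,5,6,6,7,7,7,9,9,10,12,14,14,14,17,18,20,21,26]

Site scan:
  GruIII ACTT/4: at [66, 72, 76, 98, 187, 204] ⇒ [70, 76, 80, 102, 191, 208]
  ZebI GAGGT/2: at [38, 54, 90, 122, 129, 175, 180] ⇒ [40, 56, 92, 124, 131, 177, 182]
  EstVI GAGTAT/1: at [48, 105] ⇒ [49, 106]
  WciIX CGTGCGCC/5: at [28, 152, 209] ⇒ [33, 157, 214]
  CdoIII GTTCGAT/1: at [4, 18] ⇒ [5, 19]

Pooled cuts: [5, 19, 33, 40, 49, 56, 70, 76, 80, 92, 102, 106, 124, 131, 157, 177, 182, 191, 208, 214]

Fragment lengths:
  5→19: 14 bp
  19→33: 14 bp
  33→40: 7 bp
  40→49: 9 bp
  49→56: 7 bp
  56→70: 14 bp
  70→76: 6 bp
  76→80: 4 bp
  80→92: 12 bp
  92→102: 10 bp
  102→106: 4 bp
  106→124: 18 bp
  124→131: 7 bp
  131→157: 26 bp
  157→177: 20 bp
  177→182: 5 bp
  182→191: 9 bp
  191→208: 17 bp
  208→214: 6 bp
  214→5 (wrap): 230-214+5 = 21 bp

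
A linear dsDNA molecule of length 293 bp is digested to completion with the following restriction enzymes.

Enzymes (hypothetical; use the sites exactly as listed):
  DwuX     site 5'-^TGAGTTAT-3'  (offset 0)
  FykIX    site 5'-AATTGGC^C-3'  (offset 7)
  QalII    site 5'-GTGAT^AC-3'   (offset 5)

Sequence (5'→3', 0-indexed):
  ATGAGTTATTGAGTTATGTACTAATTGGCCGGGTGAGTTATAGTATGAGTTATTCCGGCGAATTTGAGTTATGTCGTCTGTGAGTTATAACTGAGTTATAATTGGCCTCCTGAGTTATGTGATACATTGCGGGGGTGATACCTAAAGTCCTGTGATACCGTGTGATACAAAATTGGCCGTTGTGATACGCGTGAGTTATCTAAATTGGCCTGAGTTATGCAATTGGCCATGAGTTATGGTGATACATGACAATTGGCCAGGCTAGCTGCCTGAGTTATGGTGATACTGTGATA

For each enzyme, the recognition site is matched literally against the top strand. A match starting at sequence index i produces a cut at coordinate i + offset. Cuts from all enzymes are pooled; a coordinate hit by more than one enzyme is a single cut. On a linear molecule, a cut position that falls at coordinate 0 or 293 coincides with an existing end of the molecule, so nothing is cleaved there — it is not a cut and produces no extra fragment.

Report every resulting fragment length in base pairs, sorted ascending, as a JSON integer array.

[1,1,2,4,4,5,8,9,9,10,11,11,12,13,13,14,14,14,15,16,16,17,17,18,19,20]

Site scan:
  DwuX TGAGTTAT/0: at [1, 9, 33, 45, 64, 80, 91, 110, 191, 210, 229, 270] ⇒ [1, 9, 33, 45, 64, 80, 91, 110, 191, 210, 229, 270]
  FykIX AATTGGCC/7: at [22, 99, 170, 202, 220, 250] ⇒ [29, 106, 177, 209, 227, 257]
  QalII GTGATAC/5: at [118, 134, 151, 161, 181, 238, 279] ⇒ [123, 139, 156, 166, 186, 243, 284]

Pooled cuts: [1, 9, 29, 33, 45, 64, 80, 91, 106, 110, 123, 139, 156, 166, 177, 186, 191, 209, 210, 227, 229, 243, 257, 270, 284]

Fragments:
  [0,1): 1 bp
  [1,9): 8 bp
  [9,29): 20 bp
  [29,33): 4 bp
  [33,45): 12 bp
  [45,64): 19 bp
  [64,80): 16 bp
  [80,91): 11 bp
  [91,106): 15 bp
  [106,110): 4 bp
  [110,123): 13 bp
  [123,139): 16 bp
  [139,156): 17 bp
  [156,166): 10 bp
  [166,177): 11 bp
  [177,186): 9 bp
  [186,191): 5 bp
  [191,209): 18 bp
  [209,210): 1 bp
  [210,227): 17 bp
  [227,229): 2 bp
  [229,243): 14 bp
  [243,257): 14 bp
  [257,270): 13 bp
  [270,284): 14 bp
  [284,293): 9 bp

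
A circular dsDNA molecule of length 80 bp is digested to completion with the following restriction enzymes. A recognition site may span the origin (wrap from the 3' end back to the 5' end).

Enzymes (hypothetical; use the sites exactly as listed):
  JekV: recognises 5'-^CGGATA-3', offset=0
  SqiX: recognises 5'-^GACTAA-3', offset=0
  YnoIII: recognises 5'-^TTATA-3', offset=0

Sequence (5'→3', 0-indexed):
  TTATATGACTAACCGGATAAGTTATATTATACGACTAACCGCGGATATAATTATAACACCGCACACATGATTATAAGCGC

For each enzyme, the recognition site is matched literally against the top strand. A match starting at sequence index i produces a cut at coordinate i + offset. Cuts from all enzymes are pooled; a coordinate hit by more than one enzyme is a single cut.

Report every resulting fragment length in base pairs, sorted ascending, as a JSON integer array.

Site scan:
  JekV (CGGATA, off=0): starts [13, 41] → cuts [13, 41]
  SqiX (GACTAA, off=0): starts [6, 32] → cuts [6, 32]
  YnoIII (TTATA, off=0): starts [0, 21, 26, 50, 70] → cuts [0, 21, 26, 50, 70]

Pooled cuts: [0, 6, 13, 21, 26, 32, 41, 50, 70]

Fragment lengths:
  0→6: 6 bp
  6→13: 7 bp
  13→21: 8 bp
  21→26: 5 bp
  26→32: 6 bp
  32→41: 9 bp
  41→50: 9 bp
  50→70: 20 bp
  70→0 (wrap): 80-70+0 = 10 bp

[5,6,6,7,8,9,9,10,20]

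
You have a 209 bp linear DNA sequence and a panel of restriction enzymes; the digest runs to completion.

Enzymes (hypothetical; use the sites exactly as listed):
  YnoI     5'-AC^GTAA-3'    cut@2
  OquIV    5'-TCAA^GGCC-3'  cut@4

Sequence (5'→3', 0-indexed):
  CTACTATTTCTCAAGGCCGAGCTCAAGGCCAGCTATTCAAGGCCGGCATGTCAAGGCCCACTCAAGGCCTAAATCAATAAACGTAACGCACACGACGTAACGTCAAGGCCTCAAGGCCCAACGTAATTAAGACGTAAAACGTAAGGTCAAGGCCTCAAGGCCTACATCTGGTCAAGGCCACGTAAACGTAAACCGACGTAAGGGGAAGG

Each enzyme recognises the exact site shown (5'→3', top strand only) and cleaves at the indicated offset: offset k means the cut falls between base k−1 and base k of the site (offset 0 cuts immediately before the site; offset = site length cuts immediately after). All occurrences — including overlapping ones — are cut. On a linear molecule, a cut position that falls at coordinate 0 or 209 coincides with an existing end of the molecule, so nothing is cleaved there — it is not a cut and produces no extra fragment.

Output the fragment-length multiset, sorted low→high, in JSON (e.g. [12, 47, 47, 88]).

[6,6,7,8,8,8,10,10,10,11,11,12,12,14,14,14,14,17,17]

Scan for sites:
  YnoI (ACGTAA, off=2): starts [80, 94, 120, 131, 138, 179, 185, 195] → cuts [82, 96, 122, 133, 140, 181, 187, 197]
  OquIV (TCAAGGCC, off=4): starts [10, 22, 36, 50, 61, 102, 110, 146, 154, 171] → cuts [14, 26, 40, 54, 65, 106, 114, 150, 158, 175]

Pooled cuts: [14, 26, 40, 54, 65, 82, 96, 106, 114, 122, 133, 140, 150, 158, 175, 181, 187, 197]

Fragment lengths:
  [0,14): 14 bp
  [14,26): 12 bp
  [26,40): 14 bp
  [40,54): 14 bp
  [54,65): 11 bp
  [65,82): 17 bp
  [82,96): 14 bp
  [96,106): 10 bp
  [106,114): 8 bp
  [114,122): 8 bp
  [122,133): 11 bp
  [133,140): 7 bp
  [140,150): 10 bp
  [150,158): 8 bp
  [158,175): 17 bp
  [175,181): 6 bp
  [181,187): 6 bp
  [187,197): 10 bp
  [197,209): 12 bp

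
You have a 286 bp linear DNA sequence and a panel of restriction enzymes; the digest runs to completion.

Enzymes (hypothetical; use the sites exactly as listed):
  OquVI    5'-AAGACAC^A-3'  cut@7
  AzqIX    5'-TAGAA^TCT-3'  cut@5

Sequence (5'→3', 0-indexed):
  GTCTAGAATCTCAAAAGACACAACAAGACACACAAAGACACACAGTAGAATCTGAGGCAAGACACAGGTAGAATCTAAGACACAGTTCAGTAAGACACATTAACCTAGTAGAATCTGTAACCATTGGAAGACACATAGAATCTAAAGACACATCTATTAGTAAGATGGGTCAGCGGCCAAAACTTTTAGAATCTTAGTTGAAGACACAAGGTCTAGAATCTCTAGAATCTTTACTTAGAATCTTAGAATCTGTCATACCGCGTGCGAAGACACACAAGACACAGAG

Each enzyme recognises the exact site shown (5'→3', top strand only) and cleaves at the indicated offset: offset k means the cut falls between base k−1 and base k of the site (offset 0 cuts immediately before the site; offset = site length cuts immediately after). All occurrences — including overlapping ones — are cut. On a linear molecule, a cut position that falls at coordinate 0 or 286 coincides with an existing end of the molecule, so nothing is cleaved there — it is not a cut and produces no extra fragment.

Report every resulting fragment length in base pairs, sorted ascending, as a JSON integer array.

[4,6,8,8,8,9,9,9,10,10,10,11,11,13,13,15,15,15,16,21,25,40]

Scan for sites:
  OquVI (AAGACACA, off=7): starts [14, 24, 34, 58, 76, 91, 127, 144, 200, 266, 275] → cuts [21, 31, 41, 65, 83, 98, 134, 151, 207, 273, 282]
  AzqIX (TAGAATCT, off=5): starts [3, 45, 68, 108, 135, 186, 213, 222, 235, 243] → cuts [8, 50, 73, 113, 140, 191, 218, 227, 240, 248]

All cut coordinates (distinct, sorted): [8, 21, 31, 41, 50, 65, 73, 83, 98, 113, 134, 140, 151, 191, 207, 218, 227, 240, 248, 273, 282]

Fragments:
  [0,8): 8 bp
  [8,21): 13 bp
  [21,31): 10 bp
  [31,41): 10 bp
  [41,50): 9 bp
  [50,65): 15 bp
  [65,73): 8 bp
  [73,83): 10 bp
  [83,98): 15 bp
  [98,113): 15 bp
  [113,134): 21 bp
  [134,140): 6 bp
  [140,151): 11 bp
  [151,191): 40 bp
  [191,207): 16 bp
  [207,218): 11 bp
  [218,227): 9 bp
  [227,240): 13 bp
  [240,248): 8 bp
  [248,273): 25 bp
  [273,282): 9 bp
  [282,286): 4 bp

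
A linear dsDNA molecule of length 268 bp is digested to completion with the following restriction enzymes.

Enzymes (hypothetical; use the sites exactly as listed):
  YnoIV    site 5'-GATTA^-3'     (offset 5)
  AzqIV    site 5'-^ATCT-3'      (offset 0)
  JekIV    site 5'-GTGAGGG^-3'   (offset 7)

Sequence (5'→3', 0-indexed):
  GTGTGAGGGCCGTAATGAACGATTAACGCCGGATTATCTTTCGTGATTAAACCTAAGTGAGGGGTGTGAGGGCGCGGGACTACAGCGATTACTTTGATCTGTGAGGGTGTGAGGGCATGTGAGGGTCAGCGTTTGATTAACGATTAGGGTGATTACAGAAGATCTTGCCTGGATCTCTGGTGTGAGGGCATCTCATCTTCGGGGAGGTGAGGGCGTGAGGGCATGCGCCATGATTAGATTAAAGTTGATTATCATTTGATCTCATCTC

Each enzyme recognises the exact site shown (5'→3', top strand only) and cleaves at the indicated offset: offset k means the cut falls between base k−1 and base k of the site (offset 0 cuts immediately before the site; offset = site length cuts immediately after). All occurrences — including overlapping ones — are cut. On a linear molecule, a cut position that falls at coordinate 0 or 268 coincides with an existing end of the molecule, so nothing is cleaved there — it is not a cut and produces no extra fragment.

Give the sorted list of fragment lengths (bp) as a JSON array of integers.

Scan for sites:
  YnoIV GATTA/5: at [20, 31, 44, 86, 134, 141, 150, 231, 236, 246] ⇒ [25, 36, 49, 91, 139, 146, 155, 236, 241, 251]
  AzqIV ATCT/0: at [35, 96, 161, 172, 189, 194, 258, 263] ⇒ [35, 96, 161, 172, 189, 194, 258, 263]
  JekIV GTGAGGG/7: at [2, 56, 65, 100, 108, 118, 181, 206, 214] ⇒ [9, 63, 72, 107, 115, 125, 188, 213, 221]

Pooled cuts: [9, 25, 35, 36, 49, 63, 72, 91, 96, 107, 115, 125, 139, 146, 155, 161, 172, 188, 189, 194, 213, 221, 236, 241, 251, 258, 263]

Fragments:
  [0,9): 9 bp
  [9,25): 16 bp
  [25,35): 10 bp
  [35,36): 1 bp
  [36,49): 13 bp
  [49,63): 14 bp
  [63,72): 9 bp
  [72,91): 19 bp
  [91,96): 5 bp
  [96,107): 11 bp
  [107,115): 8 bp
  [115,125): 10 bp
  [125,139): 14 bp
  [139,146): 7 bp
  [146,155): 9 bp
  [155,161): 6 bp
  [161,172): 11 bp
  [172,188): 16 bp
  [188,189): 1 bp
  [189,194): 5 bp
  [194,213): 19 bp
  [213,221): 8 bp
  [221,236): 15 bp
  [236,241): 5 bp
  [241,251): 10 bp
  [251,258): 7 bp
  [258,263): 5 bp
  [263,268): 5 bp

[1,1,5,5,5,5,5,6,7,7,8,8,9,9,9,10,10,10,11,11,13,14,14,15,16,16,19,19]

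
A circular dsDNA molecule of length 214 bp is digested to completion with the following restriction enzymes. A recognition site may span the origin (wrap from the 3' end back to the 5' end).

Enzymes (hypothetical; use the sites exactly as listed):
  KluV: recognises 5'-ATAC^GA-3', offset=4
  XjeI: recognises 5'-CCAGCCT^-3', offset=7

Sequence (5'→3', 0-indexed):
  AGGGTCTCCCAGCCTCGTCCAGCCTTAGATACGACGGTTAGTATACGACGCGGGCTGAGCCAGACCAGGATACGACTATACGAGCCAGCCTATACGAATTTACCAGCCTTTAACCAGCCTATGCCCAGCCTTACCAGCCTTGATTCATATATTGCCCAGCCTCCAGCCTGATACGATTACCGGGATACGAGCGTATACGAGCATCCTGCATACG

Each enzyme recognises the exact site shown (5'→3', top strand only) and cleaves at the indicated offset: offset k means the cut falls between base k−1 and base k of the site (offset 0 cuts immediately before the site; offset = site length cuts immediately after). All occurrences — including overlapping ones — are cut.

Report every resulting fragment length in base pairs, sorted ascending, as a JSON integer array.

Site scan:
  KluV (ATACGA, off=4): starts [28, 42, 69, 77, 91, 170, 184, 194, 209] → cuts [32, 46, 73, 81, 95, 174, 188, 198, 213]
  XjeI (CCAGCCT, off=7): starts [8, 18, 84, 102, 113, 124, 133, 155, 162] → cuts [15, 25, 91, 109, 120, 131, 140, 162, 169]

Pooled cuts: [15, 25, 32, 46, 73, 81, 91, 95, 109, 120, 131, 140, 162, 169, 174, 188, 198, 213]

Fragments:
  15→25: 10 bp
  25→32: 7 bp
  32→46: 14 bp
  46→73: 27 bp
  73→81: 8 bp
  81→91: 10 bp
  91→95: 4 bp
  95→109: 14 bp
  109→120: 11 bp
  120→131: 11 bp
  131→140: 9 bp
  140→162: 22 bp
  162→169: 7 bp
  169→174: 5 bp
  174→188: 14 bp
  188→198: 10 bp
  198→213: 15 bp
  213→15 (wrap): 214-213+15 = 16 bp

[4,5,7,7,8,9,10,10,10,11,11,14,14,14,15,16,22,27]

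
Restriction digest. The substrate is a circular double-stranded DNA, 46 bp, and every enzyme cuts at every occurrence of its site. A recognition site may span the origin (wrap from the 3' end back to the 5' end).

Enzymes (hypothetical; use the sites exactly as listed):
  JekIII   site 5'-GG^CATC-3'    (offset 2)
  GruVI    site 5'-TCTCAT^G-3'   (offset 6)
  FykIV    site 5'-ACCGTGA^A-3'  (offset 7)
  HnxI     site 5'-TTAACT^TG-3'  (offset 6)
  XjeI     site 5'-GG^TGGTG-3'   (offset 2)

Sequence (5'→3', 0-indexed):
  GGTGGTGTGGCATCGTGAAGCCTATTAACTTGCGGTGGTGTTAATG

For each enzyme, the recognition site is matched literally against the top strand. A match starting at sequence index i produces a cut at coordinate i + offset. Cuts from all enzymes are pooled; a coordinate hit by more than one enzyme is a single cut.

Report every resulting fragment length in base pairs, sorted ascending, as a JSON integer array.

Per-enzyme occurrences:
  JekIII GGCATC/2: at [8] ⇒ [10]
  GruVI (TCTCATG, off=6): no sites
  FykIV (ACCGTGAA, off=7): no sites
  HnxI TTAACTTG/6: at [24] ⇒ [30]
  XjeI GGTGGTG/2: at [0, 33] ⇒ [2, 35]

Pooled cuts: [2, 10, 30, 35]

Fragment lengths:
  2→10: 8 bp
  10→30: 20 bp
  30→35: 5 bp
  35→2 (wrap): 46-35+2 = 13 bp

[5,8,13,20]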